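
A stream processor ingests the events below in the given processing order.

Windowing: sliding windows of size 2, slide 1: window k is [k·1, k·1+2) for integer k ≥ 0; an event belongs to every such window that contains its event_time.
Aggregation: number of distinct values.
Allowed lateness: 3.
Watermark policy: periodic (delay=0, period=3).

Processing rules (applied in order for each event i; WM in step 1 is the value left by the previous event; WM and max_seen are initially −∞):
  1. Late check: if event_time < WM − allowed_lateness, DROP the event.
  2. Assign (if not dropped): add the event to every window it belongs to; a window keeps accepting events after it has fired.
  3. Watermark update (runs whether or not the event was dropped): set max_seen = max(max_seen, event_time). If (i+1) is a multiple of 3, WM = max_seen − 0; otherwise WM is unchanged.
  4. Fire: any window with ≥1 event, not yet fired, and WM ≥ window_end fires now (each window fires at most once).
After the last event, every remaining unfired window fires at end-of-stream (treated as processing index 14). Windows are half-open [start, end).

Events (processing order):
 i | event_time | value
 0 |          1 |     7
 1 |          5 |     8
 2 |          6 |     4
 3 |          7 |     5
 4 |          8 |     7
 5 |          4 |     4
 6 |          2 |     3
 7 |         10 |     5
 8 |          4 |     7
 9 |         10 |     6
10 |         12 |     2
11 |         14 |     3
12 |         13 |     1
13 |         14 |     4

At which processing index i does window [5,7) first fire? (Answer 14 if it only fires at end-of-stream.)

5

i=0 t=1 v=7: → [1,3),[0,2); WM=−∞
i=1 t=5 v=8: → [5,7),[4,6); WM=−∞
i=2 t=6 v=4: → [6,8),[5,7); WM=6; [0,2) fires=1 [1,3) fires=1 [4,6) fires=1
i=3 t=7 v=5: → [7,9),[6,8); WM=6
i=4 t=8 v=7: → [8,10),[7,9); WM=6
i=5 t=4 v=4: → [4,6),[3,5); WM=8; [3,5) fires=1 [5,7) fires=2 [6,8) fires=2
i=6 t=2 v=3: DROP (t<8-3); WM=8
i=7 t=10 v=5: → [10,12),[9,11); WM=8
i=8 t=4 v=7: DROP (t<8-3); WM=10; [7,9) fires=2 [8,10) fires=1
i=9 t=10 v=6: → [10,12),[9,11); WM=10
i=10 t=12 v=2: → [12,14),[11,13); WM=10
i=11 t=14 v=3: → [14,16),[13,15); WM=14; [9,11) fires=2 [10,12) fires=2 [11,13) fires=1 [12,14) fires=1
i=12 t=13 v=1: → [13,15),[12,14); WM=14
i=13 t=14 v=4: → [14,16),[13,15); WM=14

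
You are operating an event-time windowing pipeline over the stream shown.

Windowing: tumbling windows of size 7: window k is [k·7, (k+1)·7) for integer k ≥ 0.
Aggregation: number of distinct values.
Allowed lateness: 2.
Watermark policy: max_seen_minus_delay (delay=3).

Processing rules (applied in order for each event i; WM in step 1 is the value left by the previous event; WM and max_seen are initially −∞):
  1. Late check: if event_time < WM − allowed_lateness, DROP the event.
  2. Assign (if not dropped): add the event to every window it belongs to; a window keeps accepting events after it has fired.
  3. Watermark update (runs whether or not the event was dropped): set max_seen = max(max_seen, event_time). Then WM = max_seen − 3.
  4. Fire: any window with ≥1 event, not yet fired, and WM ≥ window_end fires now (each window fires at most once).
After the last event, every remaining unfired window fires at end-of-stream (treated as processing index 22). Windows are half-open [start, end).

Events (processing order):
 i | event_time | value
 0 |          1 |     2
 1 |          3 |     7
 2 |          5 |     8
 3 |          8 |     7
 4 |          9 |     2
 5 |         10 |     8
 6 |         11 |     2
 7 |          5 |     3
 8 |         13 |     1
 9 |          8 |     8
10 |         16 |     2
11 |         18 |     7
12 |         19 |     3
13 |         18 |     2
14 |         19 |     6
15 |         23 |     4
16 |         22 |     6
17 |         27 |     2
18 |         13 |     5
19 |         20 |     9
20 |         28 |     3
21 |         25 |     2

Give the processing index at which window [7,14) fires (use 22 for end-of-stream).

i=0 t=1 v=2: → [0,7); WM=-2
i=1 t=3 v=7: → [0,7); WM=0
i=2 t=5 v=8: → [0,7); WM=2
i=3 t=8 v=7: → [7,14); WM=5
i=4 t=9 v=2: → [7,14); WM=6
i=5 t=10 v=8: → [7,14); WM=7; [0,7) fires=3
i=6 t=11 v=2: → [7,14); WM=8
i=7 t=5 v=3: DROP (t<8-2); WM=8
i=8 t=13 v=1: → [7,14); WM=10
i=9 t=8 v=8: → [7,14); WM=10
i=10 t=16 v=2: → [14,21); WM=13
i=11 t=18 v=7: → [14,21); WM=15; [7,14) fires=4
i=12 t=19 v=3: → [14,21); WM=16
i=13 t=18 v=2: → [14,21); WM=16
i=14 t=19 v=6: → [14,21); WM=16
i=15 t=23 v=4: → [21,28); WM=20
i=16 t=22 v=6: → [21,28); WM=20
i=17 t=27 v=2: → [21,28); WM=24; [14,21) fires=4
i=18 t=13 v=5: DROP (t<24-2); WM=24
i=19 t=20 v=9: DROP (t<24-2); WM=24
i=20 t=28 v=3: → [28,35); WM=25
i=21 t=25 v=2: → [21,28); WM=25

11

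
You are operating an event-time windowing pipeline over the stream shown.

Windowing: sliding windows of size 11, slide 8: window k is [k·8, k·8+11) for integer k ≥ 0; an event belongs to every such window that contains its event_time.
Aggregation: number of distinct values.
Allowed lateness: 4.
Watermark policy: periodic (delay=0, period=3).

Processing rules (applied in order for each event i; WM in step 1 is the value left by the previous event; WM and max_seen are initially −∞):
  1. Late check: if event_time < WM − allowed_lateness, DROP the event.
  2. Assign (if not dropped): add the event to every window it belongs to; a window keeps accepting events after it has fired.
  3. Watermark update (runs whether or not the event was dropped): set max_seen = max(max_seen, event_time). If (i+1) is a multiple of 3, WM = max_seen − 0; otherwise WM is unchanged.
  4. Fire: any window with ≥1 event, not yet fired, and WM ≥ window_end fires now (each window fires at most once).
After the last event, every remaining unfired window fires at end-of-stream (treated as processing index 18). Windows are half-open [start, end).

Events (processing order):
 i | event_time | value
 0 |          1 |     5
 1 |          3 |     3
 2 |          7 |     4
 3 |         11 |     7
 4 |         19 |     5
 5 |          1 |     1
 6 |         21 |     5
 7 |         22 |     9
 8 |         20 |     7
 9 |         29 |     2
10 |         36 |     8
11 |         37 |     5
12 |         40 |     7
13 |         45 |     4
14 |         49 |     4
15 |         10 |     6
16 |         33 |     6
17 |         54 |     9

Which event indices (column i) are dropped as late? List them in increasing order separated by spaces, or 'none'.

i=0 t=1 v=5: → [0,11); WM=−∞
i=1 t=3 v=3: → [0,11); WM=−∞
i=2 t=7 v=4: → [0,11); WM=7
i=3 t=11 v=7: → [8,19); WM=7
i=4 t=19 v=5: → [16,27); WM=7
i=5 t=1 v=1: DROP (t<7-4); WM=19; [0,11) fires=3 [8,19) fires=1
i=6 t=21 v=5: → [16,27); WM=19
i=7 t=22 v=9: → [16,27); WM=19
i=8 t=20 v=7: → [16,27); WM=22
i=9 t=29 v=2: → [24,35); WM=22
i=10 t=36 v=8: → [32,43); WM=22
i=11 t=37 v=5: → [32,43); WM=37; [16,27) fires=3 [24,35) fires=1
i=12 t=40 v=7: → [40,51),[32,43); WM=37
i=13 t=45 v=4: → [40,51); WM=37
i=14 t=49 v=4: → [48,59),[40,51); WM=49; [32,43) fires=3
i=15 t=10 v=6: DROP (t<49-4); WM=49
i=16 t=33 v=6: DROP (t<49-4); WM=49
i=17 t=54 v=9: → [48,59); WM=54; [40,51) fires=2

5 15 16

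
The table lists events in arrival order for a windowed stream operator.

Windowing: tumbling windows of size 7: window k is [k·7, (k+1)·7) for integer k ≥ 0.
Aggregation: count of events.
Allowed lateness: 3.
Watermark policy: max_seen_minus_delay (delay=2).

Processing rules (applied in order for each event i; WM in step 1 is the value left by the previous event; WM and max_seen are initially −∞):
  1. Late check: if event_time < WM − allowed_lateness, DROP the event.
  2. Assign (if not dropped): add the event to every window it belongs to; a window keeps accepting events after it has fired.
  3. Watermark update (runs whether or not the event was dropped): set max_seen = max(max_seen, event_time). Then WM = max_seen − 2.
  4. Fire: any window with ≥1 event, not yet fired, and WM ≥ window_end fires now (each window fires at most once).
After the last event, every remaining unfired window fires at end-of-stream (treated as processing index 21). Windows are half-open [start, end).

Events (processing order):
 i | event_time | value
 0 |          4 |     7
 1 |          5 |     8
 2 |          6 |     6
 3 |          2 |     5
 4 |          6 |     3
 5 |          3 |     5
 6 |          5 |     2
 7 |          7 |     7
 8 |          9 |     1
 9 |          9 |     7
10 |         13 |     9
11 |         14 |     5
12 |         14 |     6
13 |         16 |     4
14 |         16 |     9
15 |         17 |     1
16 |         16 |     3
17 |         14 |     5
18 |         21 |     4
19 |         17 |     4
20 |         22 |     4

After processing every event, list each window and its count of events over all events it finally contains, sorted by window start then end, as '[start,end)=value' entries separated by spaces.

i=0 t=4 v=7: → [0,7); WM=2
i=1 t=5 v=8: → [0,7); WM=3
i=2 t=6 v=6: → [0,7); WM=4
i=3 t=2 v=5: → [0,7); WM=4
i=4 t=6 v=3: → [0,7); WM=4
i=5 t=3 v=5: → [0,7); WM=4
i=6 t=5 v=2: → [0,7); WM=4
i=7 t=7 v=7: → [7,14); WM=5
i=8 t=9 v=1: → [7,14); WM=7; [0,7) fires=7
i=9 t=9 v=7: → [7,14); WM=7
i=10 t=13 v=9: → [7,14); WM=11
i=11 t=14 v=5: → [14,21); WM=12
i=12 t=14 v=6: → [14,21); WM=12
i=13 t=16 v=4: → [14,21); WM=14; [7,14) fires=4
i=14 t=16 v=9: → [14,21); WM=14
i=15 t=17 v=1: → [14,21); WM=15
i=16 t=16 v=3: → [14,21); WM=15
i=17 t=14 v=5: → [14,21); WM=15
i=18 t=21 v=4: → [21,28); WM=19
i=19 t=17 v=4: → [14,21); WM=19
i=20 t=22 v=4: → [21,28); WM=20

[0,7)=7 [7,14)=4 [14,21)=8 [21,28)=2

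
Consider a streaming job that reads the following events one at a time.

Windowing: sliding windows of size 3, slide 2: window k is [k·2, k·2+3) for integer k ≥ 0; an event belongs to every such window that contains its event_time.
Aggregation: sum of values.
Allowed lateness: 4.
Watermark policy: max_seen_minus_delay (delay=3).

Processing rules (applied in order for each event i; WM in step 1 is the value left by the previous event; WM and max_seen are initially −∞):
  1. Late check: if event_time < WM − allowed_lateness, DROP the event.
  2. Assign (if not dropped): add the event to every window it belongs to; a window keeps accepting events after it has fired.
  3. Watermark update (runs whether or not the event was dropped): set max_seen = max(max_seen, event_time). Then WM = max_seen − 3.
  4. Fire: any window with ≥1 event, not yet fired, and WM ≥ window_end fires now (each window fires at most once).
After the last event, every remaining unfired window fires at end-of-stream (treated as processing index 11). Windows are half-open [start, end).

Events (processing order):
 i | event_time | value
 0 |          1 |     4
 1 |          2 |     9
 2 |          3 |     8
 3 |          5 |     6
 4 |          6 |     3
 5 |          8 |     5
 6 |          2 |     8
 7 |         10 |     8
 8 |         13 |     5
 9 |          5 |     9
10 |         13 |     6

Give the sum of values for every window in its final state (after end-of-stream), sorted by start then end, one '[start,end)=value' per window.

i=0 t=1 v=4: → [0,3); WM=-2
i=1 t=2 v=9: → [2,5),[0,3); WM=-1
i=2 t=3 v=8: → [2,5); WM=0
i=3 t=5 v=6: → [4,7); WM=2
i=4 t=6 v=3: → [6,9),[4,7); WM=3; [0,3) fires=13
i=5 t=8 v=5: → [8,11),[6,9); WM=5; [2,5) fires=17
i=6 t=2 v=8: → [2,5),[0,3); WM=5
i=7 t=10 v=8: → [10,13),[8,11); WM=7; [4,7) fires=9
i=8 t=13 v=5: → [12,15); WM=10; [6,9) fires=8
i=9 t=5 v=9: DROP (t<10-4); WM=10
i=10 t=13 v=6: → [12,15); WM=10

[0,3)=21 [2,5)=25 [4,7)=9 [6,9)=8 [8,11)=13 [10,13)=8 [12,15)=11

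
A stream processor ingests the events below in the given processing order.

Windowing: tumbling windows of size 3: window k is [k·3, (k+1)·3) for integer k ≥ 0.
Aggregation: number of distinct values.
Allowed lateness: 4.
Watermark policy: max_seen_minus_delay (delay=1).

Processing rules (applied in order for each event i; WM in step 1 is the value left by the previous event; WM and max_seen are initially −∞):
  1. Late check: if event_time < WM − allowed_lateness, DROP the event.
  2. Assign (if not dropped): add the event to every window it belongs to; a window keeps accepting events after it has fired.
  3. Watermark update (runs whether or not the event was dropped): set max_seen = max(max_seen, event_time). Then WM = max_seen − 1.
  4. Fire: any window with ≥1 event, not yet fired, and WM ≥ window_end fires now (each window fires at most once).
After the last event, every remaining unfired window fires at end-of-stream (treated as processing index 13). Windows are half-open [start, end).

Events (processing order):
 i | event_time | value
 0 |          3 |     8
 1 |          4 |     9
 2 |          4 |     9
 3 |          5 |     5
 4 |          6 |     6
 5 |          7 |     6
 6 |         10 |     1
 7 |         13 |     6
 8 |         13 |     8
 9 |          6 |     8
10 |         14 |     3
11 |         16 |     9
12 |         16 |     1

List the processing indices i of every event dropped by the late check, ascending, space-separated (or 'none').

9

i=0 t=3 v=8: → [3,6); WM=2
i=1 t=4 v=9: → [3,6); WM=3
i=2 t=4 v=9: → [3,6); WM=3
i=3 t=5 v=5: → [3,6); WM=4
i=4 t=6 v=6: → [6,9); WM=5
i=5 t=7 v=6: → [6,9); WM=6; [3,6) fires=3
i=6 t=10 v=1: → [9,12); WM=9; [6,9) fires=1
i=7 t=13 v=6: → [12,15); WM=12; [9,12) fires=1
i=8 t=13 v=8: → [12,15); WM=12
i=9 t=6 v=8: DROP (t<12-4); WM=12
i=10 t=14 v=3: → [12,15); WM=13
i=11 t=16 v=9: → [15,18); WM=15; [12,15) fires=3
i=12 t=16 v=1: → [15,18); WM=15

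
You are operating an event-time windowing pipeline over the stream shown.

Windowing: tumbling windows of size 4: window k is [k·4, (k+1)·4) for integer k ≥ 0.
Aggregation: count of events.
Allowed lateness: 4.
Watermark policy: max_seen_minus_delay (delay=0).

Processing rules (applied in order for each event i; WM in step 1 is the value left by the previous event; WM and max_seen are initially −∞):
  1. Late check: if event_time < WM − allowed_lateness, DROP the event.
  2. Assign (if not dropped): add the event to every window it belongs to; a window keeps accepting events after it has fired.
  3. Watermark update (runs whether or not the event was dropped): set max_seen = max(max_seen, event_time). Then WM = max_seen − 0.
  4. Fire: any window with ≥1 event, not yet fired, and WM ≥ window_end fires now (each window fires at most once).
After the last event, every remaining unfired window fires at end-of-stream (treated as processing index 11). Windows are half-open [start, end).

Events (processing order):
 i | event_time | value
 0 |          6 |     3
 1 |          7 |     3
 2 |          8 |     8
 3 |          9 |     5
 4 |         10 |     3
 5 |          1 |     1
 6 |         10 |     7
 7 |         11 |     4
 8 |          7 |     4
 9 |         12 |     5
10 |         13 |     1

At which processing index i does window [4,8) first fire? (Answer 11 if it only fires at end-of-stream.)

i=0 t=6 v=3: → [4,8); WM=6
i=1 t=7 v=3: → [4,8); WM=7
i=2 t=8 v=8: → [8,12); WM=8; [4,8) fires=2
i=3 t=9 v=5: → [8,12); WM=9
i=4 t=10 v=3: → [8,12); WM=10
i=5 t=1 v=1: DROP (t<10-4); WM=10
i=6 t=10 v=7: → [8,12); WM=10
i=7 t=11 v=4: → [8,12); WM=11
i=8 t=7 v=4: → [4,8); WM=11
i=9 t=12 v=5: → [12,16); WM=12; [8,12) fires=5
i=10 t=13 v=1: → [12,16); WM=13

2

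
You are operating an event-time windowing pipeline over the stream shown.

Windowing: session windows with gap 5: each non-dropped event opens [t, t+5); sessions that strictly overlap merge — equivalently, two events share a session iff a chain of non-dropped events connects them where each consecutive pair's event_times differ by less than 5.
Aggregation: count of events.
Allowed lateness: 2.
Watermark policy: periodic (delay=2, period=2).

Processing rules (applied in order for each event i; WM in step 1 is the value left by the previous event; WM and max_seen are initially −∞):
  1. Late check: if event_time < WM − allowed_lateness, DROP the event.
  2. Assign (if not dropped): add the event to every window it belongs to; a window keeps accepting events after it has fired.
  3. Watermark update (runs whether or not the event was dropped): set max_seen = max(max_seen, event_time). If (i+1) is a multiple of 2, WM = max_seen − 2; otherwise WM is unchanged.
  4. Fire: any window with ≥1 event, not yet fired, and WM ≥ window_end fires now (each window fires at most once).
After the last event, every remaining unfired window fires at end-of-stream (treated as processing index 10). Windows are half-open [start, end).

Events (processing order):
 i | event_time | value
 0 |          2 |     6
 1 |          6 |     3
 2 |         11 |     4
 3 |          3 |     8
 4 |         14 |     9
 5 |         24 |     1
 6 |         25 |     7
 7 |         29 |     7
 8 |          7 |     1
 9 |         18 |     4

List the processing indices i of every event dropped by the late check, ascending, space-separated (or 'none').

8 9

i=0 t=2 v=6: → [2,7); WM=−∞
i=1 t=6 v=3: → [2,11); WM=4
i=2 t=11 v=4: → [11,16); WM=4
i=3 t=3 v=8: → [2,11); WM=9
i=4 t=14 v=9: → [11,19); WM=9
i=5 t=24 v=1: → [24,29); WM=22
i=6 t=25 v=7: → [24,30); WM=22
i=7 t=29 v=7: → [24,34); WM=27
i=8 t=7 v=1: DROP (t<27-2); WM=27
i=9 t=18 v=4: DROP (t<27-2); WM=27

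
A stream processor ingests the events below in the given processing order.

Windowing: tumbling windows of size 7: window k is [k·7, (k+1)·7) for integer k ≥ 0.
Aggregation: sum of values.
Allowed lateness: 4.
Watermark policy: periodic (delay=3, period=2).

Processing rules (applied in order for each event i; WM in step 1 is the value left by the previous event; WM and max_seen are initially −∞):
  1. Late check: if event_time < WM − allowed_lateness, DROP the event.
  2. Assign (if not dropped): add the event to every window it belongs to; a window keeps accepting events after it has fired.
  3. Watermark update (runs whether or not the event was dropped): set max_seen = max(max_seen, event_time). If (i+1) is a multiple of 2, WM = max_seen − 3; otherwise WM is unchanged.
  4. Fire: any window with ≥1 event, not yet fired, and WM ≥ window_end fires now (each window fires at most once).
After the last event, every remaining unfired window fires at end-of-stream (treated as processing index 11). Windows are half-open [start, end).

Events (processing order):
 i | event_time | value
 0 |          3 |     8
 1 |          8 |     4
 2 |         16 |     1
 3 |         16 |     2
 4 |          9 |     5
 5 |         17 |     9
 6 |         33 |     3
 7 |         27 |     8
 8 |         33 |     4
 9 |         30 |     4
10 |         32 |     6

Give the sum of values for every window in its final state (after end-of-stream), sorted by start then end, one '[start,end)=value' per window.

i=0 t=3 v=8: → [0,7); WM=−∞
i=1 t=8 v=4: → [7,14); WM=5
i=2 t=16 v=1: → [14,21); WM=5
i=3 t=16 v=2: → [14,21); WM=13; [0,7) fires=8
i=4 t=9 v=5: → [7,14); WM=13
i=5 t=17 v=9: → [14,21); WM=14; [7,14) fires=9
i=6 t=33 v=3: → [28,35); WM=14
i=7 t=27 v=8: → [21,28); WM=30; [14,21) fires=12 [21,28) fires=8
i=8 t=33 v=4: → [28,35); WM=30
i=9 t=30 v=4: → [28,35); WM=30
i=10 t=32 v=6: → [28,35); WM=30

[0,7)=8 [7,14)=9 [14,21)=12 [21,28)=8 [28,35)=17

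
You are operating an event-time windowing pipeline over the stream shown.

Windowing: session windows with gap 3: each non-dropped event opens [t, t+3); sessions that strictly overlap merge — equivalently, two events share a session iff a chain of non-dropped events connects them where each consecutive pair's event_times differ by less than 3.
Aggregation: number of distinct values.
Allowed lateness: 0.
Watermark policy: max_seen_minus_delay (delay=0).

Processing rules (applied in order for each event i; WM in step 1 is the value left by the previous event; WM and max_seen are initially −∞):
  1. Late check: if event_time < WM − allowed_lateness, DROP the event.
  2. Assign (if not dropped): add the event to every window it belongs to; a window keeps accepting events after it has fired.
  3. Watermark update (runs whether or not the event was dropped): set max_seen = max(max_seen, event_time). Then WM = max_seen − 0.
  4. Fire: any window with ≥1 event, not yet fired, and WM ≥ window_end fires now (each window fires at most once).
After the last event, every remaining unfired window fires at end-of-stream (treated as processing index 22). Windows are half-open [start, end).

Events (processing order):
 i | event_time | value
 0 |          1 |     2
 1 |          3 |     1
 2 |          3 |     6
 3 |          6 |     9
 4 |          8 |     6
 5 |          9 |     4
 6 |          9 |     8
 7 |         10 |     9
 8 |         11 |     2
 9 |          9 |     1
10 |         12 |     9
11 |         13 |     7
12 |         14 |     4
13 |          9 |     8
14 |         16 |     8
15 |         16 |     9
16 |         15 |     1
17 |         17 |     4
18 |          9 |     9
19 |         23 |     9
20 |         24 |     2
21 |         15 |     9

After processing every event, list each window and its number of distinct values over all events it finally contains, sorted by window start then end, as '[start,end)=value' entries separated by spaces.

i=0 t=1 v=2: → [1,4); WM=1
i=1 t=3 v=1: → [1,6); WM=3
i=2 t=3 v=6: → [1,6); WM=3
i=3 t=6 v=9: → [6,9); WM=6
i=4 t=8 v=6: → [6,11); WM=8
i=5 t=9 v=4: → [6,12); WM=9
i=6 t=9 v=8: → [6,12); WM=9
i=7 t=10 v=9: → [6,13); WM=10
i=8 t=11 v=2: → [6,14); WM=11
i=9 t=9 v=1: DROP (t<11-0); WM=11
i=10 t=12 v=9: → [6,15); WM=12
i=11 t=13 v=7: → [6,16); WM=13
i=12 t=14 v=4: → [6,17); WM=14
i=13 t=9 v=8: DROP (t<14-0); WM=14
i=14 t=16 v=8: → [6,19); WM=16
i=15 t=16 v=9: → [6,19); WM=16
i=16 t=15 v=1: DROP (t<16-0); WM=16
i=17 t=17 v=4: → [6,20); WM=17
i=18 t=9 v=9: DROP (t<17-0); WM=17
i=19 t=23 v=9: → [23,26); WM=23
i=20 t=24 v=2: → [23,27); WM=24
i=21 t=15 v=9: DROP (t<24-0); WM=24

[1,6)=3 [6,20)=6 [23,27)=2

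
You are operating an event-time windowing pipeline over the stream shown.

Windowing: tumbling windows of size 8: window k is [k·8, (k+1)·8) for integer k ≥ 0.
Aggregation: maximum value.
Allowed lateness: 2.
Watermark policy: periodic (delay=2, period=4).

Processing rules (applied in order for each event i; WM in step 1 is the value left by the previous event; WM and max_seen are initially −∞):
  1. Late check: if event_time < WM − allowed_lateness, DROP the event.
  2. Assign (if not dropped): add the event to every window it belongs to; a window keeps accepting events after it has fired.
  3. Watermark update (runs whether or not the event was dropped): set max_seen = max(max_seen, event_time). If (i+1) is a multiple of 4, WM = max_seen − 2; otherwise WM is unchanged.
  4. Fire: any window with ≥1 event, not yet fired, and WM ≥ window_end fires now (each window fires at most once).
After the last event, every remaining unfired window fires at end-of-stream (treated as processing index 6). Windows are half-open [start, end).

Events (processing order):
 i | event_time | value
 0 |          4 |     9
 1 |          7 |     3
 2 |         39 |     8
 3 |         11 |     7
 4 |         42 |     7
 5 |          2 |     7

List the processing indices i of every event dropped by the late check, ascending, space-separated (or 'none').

5

i=0 t=4 v=9: → [0,8); WM=−∞
i=1 t=7 v=3: → [0,8); WM=−∞
i=2 t=39 v=8: → [32,40); WM=−∞
i=3 t=11 v=7: → [8,16); WM=37; [0,8) fires=9 [8,16) fires=7
i=4 t=42 v=7: → [40,48); WM=37
i=5 t=2 v=7: DROP (t<37-2); WM=37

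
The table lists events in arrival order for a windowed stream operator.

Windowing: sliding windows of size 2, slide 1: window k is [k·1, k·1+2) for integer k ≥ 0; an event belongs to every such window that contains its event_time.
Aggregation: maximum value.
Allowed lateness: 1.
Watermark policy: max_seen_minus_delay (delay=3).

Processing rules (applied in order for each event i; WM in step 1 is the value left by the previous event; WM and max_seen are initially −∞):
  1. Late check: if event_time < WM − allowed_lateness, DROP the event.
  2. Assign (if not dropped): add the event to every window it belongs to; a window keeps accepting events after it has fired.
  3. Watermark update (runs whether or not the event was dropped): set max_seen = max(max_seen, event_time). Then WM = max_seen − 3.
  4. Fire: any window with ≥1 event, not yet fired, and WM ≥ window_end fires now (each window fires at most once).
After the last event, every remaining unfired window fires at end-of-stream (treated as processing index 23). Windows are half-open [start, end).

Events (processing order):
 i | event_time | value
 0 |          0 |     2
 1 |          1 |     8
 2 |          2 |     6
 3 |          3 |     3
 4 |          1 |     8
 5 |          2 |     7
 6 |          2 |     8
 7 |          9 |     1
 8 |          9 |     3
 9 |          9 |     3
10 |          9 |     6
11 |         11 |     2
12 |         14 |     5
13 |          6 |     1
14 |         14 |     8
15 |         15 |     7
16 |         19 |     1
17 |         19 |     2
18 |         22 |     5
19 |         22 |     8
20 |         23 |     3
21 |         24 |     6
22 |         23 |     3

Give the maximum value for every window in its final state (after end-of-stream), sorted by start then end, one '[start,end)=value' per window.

[0,2)=8 [1,3)=8 [2,4)=8 [3,5)=3 [8,10)=6 [9,11)=6 [10,12)=2 [11,13)=2 [13,15)=8 [14,16)=8 [15,17)=7 [18,20)=2 [19,21)=2 [21,23)=8 [22,24)=8 [23,25)=6 [24,26)=6

i=0 t=0 v=2: → [0,2); WM=-3
i=1 t=1 v=8: → [1,3),[0,2); WM=-2
i=2 t=2 v=6: → [2,4),[1,3); WM=-1
i=3 t=3 v=3: → [3,5),[2,4); WM=0
i=4 t=1 v=8: → [1,3),[0,2); WM=0
i=5 t=2 v=7: → [2,4),[1,3); WM=0
i=6 t=2 v=8: → [2,4),[1,3); WM=0
i=7 t=9 v=1: → [9,11),[8,10); WM=6; [0,2) fires=8 [1,3) fires=8 [2,4) fires=8 [3,5) fires=3
i=8 t=9 v=3: → [9,11),[8,10); WM=6
i=9 t=9 v=3: → [9,11),[8,10); WM=6
i=10 t=9 v=6: → [9,11),[8,10); WM=6
i=11 t=11 v=2: → [11,13),[10,12); WM=8
i=12 t=14 v=5: → [14,16),[13,15); WM=11; [8,10) fires=6 [9,11) fires=6
i=13 t=6 v=1: DROP (t<11-1); WM=11
i=14 t=14 v=8: → [14,16),[13,15); WM=11
i=15 t=15 v=7: → [15,17),[14,16); WM=12; [10,12) fires=2
i=16 t=19 v=1: → [19,21),[18,20); WM=16; [11,13) fires=2 [13,15) fires=8 [14,16) fires=8
i=17 t=19 v=2: → [19,21),[18,20); WM=16
i=18 t=22 v=5: → [22,24),[21,23); WM=19; [15,17) fires=7
i=19 t=22 v=8: → [22,24),[21,23); WM=19
i=20 t=23 v=3: → [23,25),[22,24); WM=20; [18,20) fires=2
i=21 t=24 v=6: → [24,26),[23,25); WM=21; [19,21) fires=2
i=22 t=23 v=3: → [23,25),[22,24); WM=21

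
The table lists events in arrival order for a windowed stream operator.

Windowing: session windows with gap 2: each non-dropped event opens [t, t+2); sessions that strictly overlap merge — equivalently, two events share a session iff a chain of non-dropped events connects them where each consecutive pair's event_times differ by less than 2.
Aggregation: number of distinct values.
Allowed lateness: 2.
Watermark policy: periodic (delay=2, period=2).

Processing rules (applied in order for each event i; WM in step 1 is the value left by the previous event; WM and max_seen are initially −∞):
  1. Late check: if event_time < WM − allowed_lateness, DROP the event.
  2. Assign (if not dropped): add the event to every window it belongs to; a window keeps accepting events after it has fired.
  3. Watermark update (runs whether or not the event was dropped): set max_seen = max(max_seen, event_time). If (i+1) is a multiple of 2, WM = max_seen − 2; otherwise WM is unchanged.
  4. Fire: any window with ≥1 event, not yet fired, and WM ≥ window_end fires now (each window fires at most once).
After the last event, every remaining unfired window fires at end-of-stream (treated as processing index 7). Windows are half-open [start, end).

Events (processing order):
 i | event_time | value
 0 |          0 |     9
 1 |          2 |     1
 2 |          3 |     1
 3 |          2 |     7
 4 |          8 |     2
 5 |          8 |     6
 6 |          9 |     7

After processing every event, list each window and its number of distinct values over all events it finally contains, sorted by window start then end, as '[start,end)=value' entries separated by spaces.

i=0 t=0 v=9: → [0,2); WM=−∞
i=1 t=2 v=1: → [2,4); WM=0
i=2 t=3 v=1: → [2,5); WM=0
i=3 t=2 v=7: → [2,5); WM=1
i=4 t=8 v=2: → [8,10); WM=1
i=5 t=8 v=6: → [8,10); WM=6
i=6 t=9 v=7: → [8,11); WM=6

[0,2)=1 [2,5)=2 [8,11)=3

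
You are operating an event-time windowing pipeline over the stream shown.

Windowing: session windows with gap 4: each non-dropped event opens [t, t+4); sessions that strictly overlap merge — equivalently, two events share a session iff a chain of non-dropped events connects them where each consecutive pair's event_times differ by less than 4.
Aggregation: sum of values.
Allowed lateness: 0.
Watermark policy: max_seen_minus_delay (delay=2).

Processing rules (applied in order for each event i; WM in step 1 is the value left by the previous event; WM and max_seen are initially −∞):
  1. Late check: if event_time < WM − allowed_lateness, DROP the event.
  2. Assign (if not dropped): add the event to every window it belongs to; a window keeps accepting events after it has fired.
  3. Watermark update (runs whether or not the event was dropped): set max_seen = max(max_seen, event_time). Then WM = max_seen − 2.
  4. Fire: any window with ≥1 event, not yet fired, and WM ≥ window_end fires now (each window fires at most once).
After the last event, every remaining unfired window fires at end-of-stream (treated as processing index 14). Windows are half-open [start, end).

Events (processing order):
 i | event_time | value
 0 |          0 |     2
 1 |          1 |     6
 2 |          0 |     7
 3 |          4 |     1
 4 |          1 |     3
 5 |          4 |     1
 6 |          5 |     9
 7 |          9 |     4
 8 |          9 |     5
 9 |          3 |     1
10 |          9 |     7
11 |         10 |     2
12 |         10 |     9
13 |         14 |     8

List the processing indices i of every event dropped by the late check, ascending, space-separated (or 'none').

i=0 t=0 v=2: → [0,4); WM=-2
i=1 t=1 v=6: → [0,5); WM=-1
i=2 t=0 v=7: → [0,5); WM=-1
i=3 t=4 v=1: → [0,8); WM=2
i=4 t=1 v=3: DROP (t<2-0); WM=2
i=5 t=4 v=1: → [0,8); WM=2
i=6 t=5 v=9: → [0,9); WM=3
i=7 t=9 v=4: → [9,13); WM=7
i=8 t=9 v=5: → [9,13); WM=7
i=9 t=3 v=1: DROP (t<7-0); WM=7
i=10 t=9 v=7: → [9,13); WM=7
i=11 t=10 v=2: → [9,14); WM=8
i=12 t=10 v=9: → [9,14); WM=8
i=13 t=14 v=8: → [14,18); WM=12

4 9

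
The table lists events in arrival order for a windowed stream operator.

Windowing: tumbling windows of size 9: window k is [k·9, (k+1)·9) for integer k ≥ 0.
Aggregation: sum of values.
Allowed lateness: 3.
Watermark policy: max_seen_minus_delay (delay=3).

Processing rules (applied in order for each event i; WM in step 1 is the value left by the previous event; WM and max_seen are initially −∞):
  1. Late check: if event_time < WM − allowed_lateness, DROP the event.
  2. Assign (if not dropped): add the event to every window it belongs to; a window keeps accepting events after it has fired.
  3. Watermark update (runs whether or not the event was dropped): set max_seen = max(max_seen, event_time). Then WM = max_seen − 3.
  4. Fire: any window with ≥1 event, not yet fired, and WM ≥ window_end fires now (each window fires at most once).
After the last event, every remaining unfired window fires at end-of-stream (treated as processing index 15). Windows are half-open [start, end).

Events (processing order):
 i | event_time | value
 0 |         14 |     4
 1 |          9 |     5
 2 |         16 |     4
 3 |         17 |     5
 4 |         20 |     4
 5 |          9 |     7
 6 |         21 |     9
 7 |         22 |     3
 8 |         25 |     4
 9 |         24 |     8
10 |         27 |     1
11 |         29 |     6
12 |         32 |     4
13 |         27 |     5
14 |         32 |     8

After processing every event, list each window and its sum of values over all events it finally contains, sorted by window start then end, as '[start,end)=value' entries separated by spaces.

i=0 t=14 v=4: → [9,18); WM=11
i=1 t=9 v=5: → [9,18); WM=11
i=2 t=16 v=4: → [9,18); WM=13
i=3 t=17 v=5: → [9,18); WM=14
i=4 t=20 v=4: → [18,27); WM=17
i=5 t=9 v=7: DROP (t<17-3); WM=17
i=6 t=21 v=9: → [18,27); WM=18; [9,18) fires=18
i=7 t=22 v=3: → [18,27); WM=19
i=8 t=25 v=4: → [18,27); WM=22
i=9 t=24 v=8: → [18,27); WM=22
i=10 t=27 v=1: → [27,36); WM=24
i=11 t=29 v=6: → [27,36); WM=26
i=12 t=32 v=4: → [27,36); WM=29; [18,27) fires=28
i=13 t=27 v=5: → [27,36); WM=29
i=14 t=32 v=8: → [27,36); WM=29

[9,18)=18 [18,27)=28 [27,36)=24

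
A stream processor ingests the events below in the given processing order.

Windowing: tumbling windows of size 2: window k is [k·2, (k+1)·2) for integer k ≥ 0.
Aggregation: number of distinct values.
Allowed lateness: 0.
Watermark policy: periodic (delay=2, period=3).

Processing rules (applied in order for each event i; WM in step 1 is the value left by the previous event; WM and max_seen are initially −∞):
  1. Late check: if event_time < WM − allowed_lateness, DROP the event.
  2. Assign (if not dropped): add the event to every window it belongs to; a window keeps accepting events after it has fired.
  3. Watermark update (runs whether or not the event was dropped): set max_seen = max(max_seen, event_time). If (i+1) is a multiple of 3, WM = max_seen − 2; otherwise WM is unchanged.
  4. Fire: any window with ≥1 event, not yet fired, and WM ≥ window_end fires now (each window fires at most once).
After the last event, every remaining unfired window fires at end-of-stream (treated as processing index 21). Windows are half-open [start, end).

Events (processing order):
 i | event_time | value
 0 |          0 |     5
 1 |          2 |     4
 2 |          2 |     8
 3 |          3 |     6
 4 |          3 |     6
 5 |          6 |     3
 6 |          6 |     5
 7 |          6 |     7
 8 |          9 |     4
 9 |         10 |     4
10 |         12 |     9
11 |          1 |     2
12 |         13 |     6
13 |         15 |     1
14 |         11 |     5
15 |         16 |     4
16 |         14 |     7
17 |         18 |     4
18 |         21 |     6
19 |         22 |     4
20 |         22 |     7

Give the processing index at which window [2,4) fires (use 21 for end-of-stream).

5

i=0 t=0 v=5: → [0,2); WM=−∞
i=1 t=2 v=4: → [2,4); WM=−∞
i=2 t=2 v=8: → [2,4); WM=0
i=3 t=3 v=6: → [2,4); WM=0
i=4 t=3 v=6: → [2,4); WM=0
i=5 t=6 v=3: → [6,8); WM=4; [0,2) fires=1 [2,4) fires=3
i=6 t=6 v=5: → [6,8); WM=4
i=7 t=6 v=7: → [6,8); WM=4
i=8 t=9 v=4: → [8,10); WM=7
i=9 t=10 v=4: → [10,12); WM=7
i=10 t=12 v=9: → [12,14); WM=7
i=11 t=1 v=2: DROP (t<7-0); WM=10; [6,8) fires=3 [8,10) fires=1
i=12 t=13 v=6: → [12,14); WM=10
i=13 t=15 v=1: → [14,16); WM=10
i=14 t=11 v=5: → [10,12); WM=13; [10,12) fires=2
i=15 t=16 v=4: → [16,18); WM=13
i=16 t=14 v=7: → [14,16); WM=13
i=17 t=18 v=4: → [18,20); WM=16; [12,14) fires=2 [14,16) fires=2
i=18 t=21 v=6: → [20,22); WM=16
i=19 t=22 v=4: → [22,24); WM=16
i=20 t=22 v=7: → [22,24); WM=20; [16,18) fires=1 [18,20) fires=1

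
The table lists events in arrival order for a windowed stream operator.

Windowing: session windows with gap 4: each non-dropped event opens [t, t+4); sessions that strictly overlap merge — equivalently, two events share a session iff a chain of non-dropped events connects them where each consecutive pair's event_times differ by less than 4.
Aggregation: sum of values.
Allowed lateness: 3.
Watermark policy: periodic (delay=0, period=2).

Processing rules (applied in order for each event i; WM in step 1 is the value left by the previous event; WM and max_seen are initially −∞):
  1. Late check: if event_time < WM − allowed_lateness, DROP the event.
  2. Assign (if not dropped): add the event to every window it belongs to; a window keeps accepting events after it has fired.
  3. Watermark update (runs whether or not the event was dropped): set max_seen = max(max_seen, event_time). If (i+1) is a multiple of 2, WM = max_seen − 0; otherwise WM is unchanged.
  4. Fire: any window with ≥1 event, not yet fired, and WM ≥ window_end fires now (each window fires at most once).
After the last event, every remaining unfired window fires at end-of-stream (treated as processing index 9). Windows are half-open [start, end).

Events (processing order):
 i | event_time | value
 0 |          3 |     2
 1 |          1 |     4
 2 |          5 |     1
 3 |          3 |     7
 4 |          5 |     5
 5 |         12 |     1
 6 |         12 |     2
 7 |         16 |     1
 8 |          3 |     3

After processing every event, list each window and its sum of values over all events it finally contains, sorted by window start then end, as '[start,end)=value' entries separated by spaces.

[1,9)=19 [12,16)=3 [16,20)=1

i=0 t=3 v=2: → [3,7); WM=−∞
i=1 t=1 v=4: → [1,7); WM=3
i=2 t=5 v=1: → [1,9); WM=3
i=3 t=3 v=7: → [1,9); WM=5
i=4 t=5 v=5: → [1,9); WM=5
i=5 t=12 v=1: → [12,16); WM=12
i=6 t=12 v=2: → [12,16); WM=12
i=7 t=16 v=1: → [16,20); WM=16
i=8 t=3 v=3: DROP (t<16-3); WM=16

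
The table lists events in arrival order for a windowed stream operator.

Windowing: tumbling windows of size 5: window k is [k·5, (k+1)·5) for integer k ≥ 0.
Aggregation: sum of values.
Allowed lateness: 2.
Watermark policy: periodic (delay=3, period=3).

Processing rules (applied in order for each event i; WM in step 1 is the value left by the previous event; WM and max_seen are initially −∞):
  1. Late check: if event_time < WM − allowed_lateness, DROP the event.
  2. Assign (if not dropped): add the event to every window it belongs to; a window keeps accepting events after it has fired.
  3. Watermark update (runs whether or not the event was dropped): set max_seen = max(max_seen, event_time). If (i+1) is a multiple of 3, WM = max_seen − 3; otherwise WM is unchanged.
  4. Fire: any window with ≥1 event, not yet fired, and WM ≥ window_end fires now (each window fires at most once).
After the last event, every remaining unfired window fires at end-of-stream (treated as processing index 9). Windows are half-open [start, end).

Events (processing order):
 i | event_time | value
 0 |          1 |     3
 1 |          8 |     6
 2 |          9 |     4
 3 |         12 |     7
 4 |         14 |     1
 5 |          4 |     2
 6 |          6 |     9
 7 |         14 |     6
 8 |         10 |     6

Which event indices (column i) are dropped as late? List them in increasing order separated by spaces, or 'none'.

i=0 t=1 v=3: → [0,5); WM=−∞
i=1 t=8 v=6: → [5,10); WM=−∞
i=2 t=9 v=4: → [5,10); WM=6; [0,5) fires=3
i=3 t=12 v=7: → [10,15); WM=6
i=4 t=14 v=1: → [10,15); WM=6
i=5 t=4 v=2: → [0,5); WM=11; [5,10) fires=10
i=6 t=6 v=9: DROP (t<11-2); WM=11
i=7 t=14 v=6: → [10,15); WM=11
i=8 t=10 v=6: → [10,15); WM=11

6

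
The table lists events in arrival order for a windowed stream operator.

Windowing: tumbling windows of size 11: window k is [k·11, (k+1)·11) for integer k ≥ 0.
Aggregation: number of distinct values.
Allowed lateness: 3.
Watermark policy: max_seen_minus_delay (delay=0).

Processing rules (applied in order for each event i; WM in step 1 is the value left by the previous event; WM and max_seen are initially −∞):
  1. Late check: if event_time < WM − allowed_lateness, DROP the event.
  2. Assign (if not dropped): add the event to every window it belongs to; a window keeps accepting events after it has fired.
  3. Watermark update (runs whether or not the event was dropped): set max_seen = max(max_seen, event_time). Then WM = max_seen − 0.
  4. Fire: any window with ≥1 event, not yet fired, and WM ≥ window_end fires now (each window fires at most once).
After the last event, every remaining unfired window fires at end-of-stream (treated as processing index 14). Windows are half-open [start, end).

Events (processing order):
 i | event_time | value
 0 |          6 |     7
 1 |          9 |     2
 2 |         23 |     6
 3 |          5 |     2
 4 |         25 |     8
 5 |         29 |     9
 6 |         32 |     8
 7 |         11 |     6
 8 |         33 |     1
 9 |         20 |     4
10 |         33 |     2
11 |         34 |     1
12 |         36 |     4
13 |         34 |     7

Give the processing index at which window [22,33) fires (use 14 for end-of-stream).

8

i=0 t=6 v=7: → [0,11); WM=6
i=1 t=9 v=2: → [0,11); WM=9
i=2 t=23 v=6: → [22,33); WM=23; [0,11) fires=2
i=3 t=5 v=2: DROP (t<23-3); WM=23
i=4 t=25 v=8: → [22,33); WM=25
i=5 t=29 v=9: → [22,33); WM=29
i=6 t=32 v=8: → [22,33); WM=32
i=7 t=11 v=6: DROP (t<32-3); WM=32
i=8 t=33 v=1: → [33,44); WM=33; [22,33) fires=3
i=9 t=20 v=4: DROP (t<33-3); WM=33
i=10 t=33 v=2: → [33,44); WM=33
i=11 t=34 v=1: → [33,44); WM=34
i=12 t=36 v=4: → [33,44); WM=36
i=13 t=34 v=7: → [33,44); WM=36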